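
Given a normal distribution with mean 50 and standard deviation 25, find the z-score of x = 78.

1.12

Step 1: Recall the z-score formula: z = (x - mu) / sigma
Step 2: Substitute values: z = (78 - 50) / 25
Step 3: z = 28 / 25 = 1.12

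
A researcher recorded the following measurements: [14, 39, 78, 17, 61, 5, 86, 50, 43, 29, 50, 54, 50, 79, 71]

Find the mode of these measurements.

50

Step 1: Count the frequency of each value:
  5: appears 1 time(s)
  14: appears 1 time(s)
  17: appears 1 time(s)
  29: appears 1 time(s)
  39: appears 1 time(s)
  43: appears 1 time(s)
  50: appears 3 time(s)
  54: appears 1 time(s)
  61: appears 1 time(s)
  71: appears 1 time(s)
  78: appears 1 time(s)
  79: appears 1 time(s)
  86: appears 1 time(s)
Step 2: The value 50 appears most frequently (3 times).
Step 3: Mode = 50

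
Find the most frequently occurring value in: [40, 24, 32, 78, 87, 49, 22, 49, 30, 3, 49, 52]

49

Step 1: Count the frequency of each value:
  3: appears 1 time(s)
  22: appears 1 time(s)
  24: appears 1 time(s)
  30: appears 1 time(s)
  32: appears 1 time(s)
  40: appears 1 time(s)
  49: appears 3 time(s)
  52: appears 1 time(s)
  78: appears 1 time(s)
  87: appears 1 time(s)
Step 2: The value 49 appears most frequently (3 times).
Step 3: Mode = 49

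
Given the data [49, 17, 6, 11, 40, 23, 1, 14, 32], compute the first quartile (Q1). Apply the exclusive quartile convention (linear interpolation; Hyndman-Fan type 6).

8.5

Step 1: Sort the data: [1, 6, 11, 14, 17, 23, 32, 40, 49]
Step 2: n = 9
Step 3: Using the exclusive quartile method:
  Q1 = 8.5
  Q2 (median) = 17
  Q3 = 36
  IQR = Q3 - Q1 = 36 - 8.5 = 27.5
Step 4: Q1 = 8.5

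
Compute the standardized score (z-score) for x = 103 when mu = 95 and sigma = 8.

1

Step 1: Recall the z-score formula: z = (x - mu) / sigma
Step 2: Substitute values: z = (103 - 95) / 8
Step 3: z = 8 / 8 = 1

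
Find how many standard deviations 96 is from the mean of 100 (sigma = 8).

-0.5

Step 1: Recall the z-score formula: z = (x - mu) / sigma
Step 2: Substitute values: z = (96 - 100) / 8
Step 3: z = -4 / 8 = -0.5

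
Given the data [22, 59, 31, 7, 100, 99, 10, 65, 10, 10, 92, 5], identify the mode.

10

Step 1: Count the frequency of each value:
  5: appears 1 time(s)
  7: appears 1 time(s)
  10: appears 3 time(s)
  22: appears 1 time(s)
  31: appears 1 time(s)
  59: appears 1 time(s)
  65: appears 1 time(s)
  92: appears 1 time(s)
  99: appears 1 time(s)
  100: appears 1 time(s)
Step 2: The value 10 appears most frequently (3 times).
Step 3: Mode = 10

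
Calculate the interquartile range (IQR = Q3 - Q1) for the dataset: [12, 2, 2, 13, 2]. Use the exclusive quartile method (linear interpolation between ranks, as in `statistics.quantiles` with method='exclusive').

10.5

Step 1: Sort the data: [2, 2, 2, 12, 13]
Step 2: n = 5
Step 3: Using the exclusive quartile method:
  Q1 = 2
  Q2 (median) = 2
  Q3 = 12.5
  IQR = Q3 - Q1 = 12.5 - 2 = 10.5
Step 4: IQR = 10.5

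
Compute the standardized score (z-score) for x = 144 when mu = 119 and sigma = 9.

2.7778

Step 1: Recall the z-score formula: z = (x - mu) / sigma
Step 2: Substitute values: z = (144 - 119) / 9
Step 3: z = 25 / 9 = 2.7778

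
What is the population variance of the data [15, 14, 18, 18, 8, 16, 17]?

10.4082

Step 1: Compute the mean: (15 + 14 + 18 + 18 + 8 + 16 + 17) / 7 = 15.1429
Step 2: Compute squared deviations from the mean:
  (15 - 15.1429)^2 = 0.0204
  (14 - 15.1429)^2 = 1.3061
  (18 - 15.1429)^2 = 8.1633
  (18 - 15.1429)^2 = 8.1633
  (8 - 15.1429)^2 = 51.0204
  (16 - 15.1429)^2 = 0.7347
  (17 - 15.1429)^2 = 3.449
Step 3: Sum of squared deviations = 72.8571
Step 4: Population variance = 72.8571 / 7 = 10.4082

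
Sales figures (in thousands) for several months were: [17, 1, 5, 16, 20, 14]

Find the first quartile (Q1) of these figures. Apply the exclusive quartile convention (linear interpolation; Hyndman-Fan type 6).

4

Step 1: Sort the data: [1, 5, 14, 16, 17, 20]
Step 2: n = 6
Step 3: Using the exclusive quartile method:
  Q1 = 4
  Q2 (median) = 15
  Q3 = 17.75
  IQR = Q3 - Q1 = 17.75 - 4 = 13.75
Step 4: Q1 = 4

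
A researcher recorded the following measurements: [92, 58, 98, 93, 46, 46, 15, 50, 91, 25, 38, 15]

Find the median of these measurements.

48

Step 1: Sort the data in ascending order: [15, 15, 25, 38, 46, 46, 50, 58, 91, 92, 93, 98]
Step 2: The number of values is n = 12.
Step 3: Since n is even, the median is the average of positions 6 and 7:
  Median = (46 + 50) / 2 = 48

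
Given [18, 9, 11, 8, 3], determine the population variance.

23.76

Step 1: Compute the mean: (18 + 9 + 11 + 8 + 3) / 5 = 9.8
Step 2: Compute squared deviations from the mean:
  (18 - 9.8)^2 = 67.24
  (9 - 9.8)^2 = 0.64
  (11 - 9.8)^2 = 1.44
  (8 - 9.8)^2 = 3.24
  (3 - 9.8)^2 = 46.24
Step 3: Sum of squared deviations = 118.8
Step 4: Population variance = 118.8 / 5 = 23.76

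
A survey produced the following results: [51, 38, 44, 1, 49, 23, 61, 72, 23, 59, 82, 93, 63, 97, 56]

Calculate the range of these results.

96

Step 1: Identify the maximum value: max = 97
Step 2: Identify the minimum value: min = 1
Step 3: Range = max - min = 97 - 1 = 96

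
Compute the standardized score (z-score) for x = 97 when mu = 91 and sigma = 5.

1.2

Step 1: Recall the z-score formula: z = (x - mu) / sigma
Step 2: Substitute values: z = (97 - 91) / 5
Step 3: z = 6 / 5 = 1.2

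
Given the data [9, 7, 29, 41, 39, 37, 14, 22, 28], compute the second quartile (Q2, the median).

28

Step 1: Sort the data: [7, 9, 14, 22, 28, 29, 37, 39, 41]
Step 2: n = 9
Step 3: Q2 is the median. Since n is odd, it is the middle value at position 5: 28
Step 4: Q2 = 28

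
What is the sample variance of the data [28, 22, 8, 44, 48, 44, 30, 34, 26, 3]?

223.5667

Step 1: Compute the mean: (28 + 22 + 8 + 44 + 48 + 44 + 30 + 34 + 26 + 3) / 10 = 28.7
Step 2: Compute squared deviations from the mean:
  (28 - 28.7)^2 = 0.49
  (22 - 28.7)^2 = 44.89
  (8 - 28.7)^2 = 428.49
  (44 - 28.7)^2 = 234.09
  (48 - 28.7)^2 = 372.49
  (44 - 28.7)^2 = 234.09
  (30 - 28.7)^2 = 1.69
  (34 - 28.7)^2 = 28.09
  (26 - 28.7)^2 = 7.29
  (3 - 28.7)^2 = 660.49
Step 3: Sum of squared deviations = 2012.1
Step 4: Sample variance = 2012.1 / 9 = 223.5667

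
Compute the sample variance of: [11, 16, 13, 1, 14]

34.5

Step 1: Compute the mean: (11 + 16 + 13 + 1 + 14) / 5 = 11
Step 2: Compute squared deviations from the mean:
  (11 - 11)^2 = 0
  (16 - 11)^2 = 25
  (13 - 11)^2 = 4
  (1 - 11)^2 = 100
  (14 - 11)^2 = 9
Step 3: Sum of squared deviations = 138
Step 4: Sample variance = 138 / 4 = 34.5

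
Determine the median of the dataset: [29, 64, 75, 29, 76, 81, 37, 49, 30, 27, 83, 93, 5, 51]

50

Step 1: Sort the data in ascending order: [5, 27, 29, 29, 30, 37, 49, 51, 64, 75, 76, 81, 83, 93]
Step 2: The number of values is n = 14.
Step 3: Since n is even, the median is the average of positions 7 and 8:
  Median = (49 + 51) / 2 = 50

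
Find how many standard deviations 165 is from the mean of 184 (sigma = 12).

-1.5833

Step 1: Recall the z-score formula: z = (x - mu) / sigma
Step 2: Substitute values: z = (165 - 184) / 12
Step 3: z = -19 / 12 = -1.5833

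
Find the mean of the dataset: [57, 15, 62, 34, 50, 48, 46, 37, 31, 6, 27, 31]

37

Step 1: Sum all values: 57 + 15 + 62 + 34 + 50 + 48 + 46 + 37 + 31 + 6 + 27 + 31 = 444
Step 2: Count the number of values: n = 12
Step 3: Mean = sum / n = 444 / 12 = 37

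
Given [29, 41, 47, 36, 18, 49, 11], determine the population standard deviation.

13.3631

Step 1: Compute the mean: 33
Step 2: Sum of squared deviations from the mean: 1250
Step 3: Population variance = 1250 / 7 = 178.5714
Step 4: Standard deviation = sqrt(178.5714) = 13.3631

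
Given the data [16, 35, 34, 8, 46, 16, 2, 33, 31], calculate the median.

31

Step 1: Sort the data in ascending order: [2, 8, 16, 16, 31, 33, 34, 35, 46]
Step 2: The number of values is n = 9.
Step 3: Since n is odd, the median is the middle value at position 5: 31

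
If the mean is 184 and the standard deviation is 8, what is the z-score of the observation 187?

0.375

Step 1: Recall the z-score formula: z = (x - mu) / sigma
Step 2: Substitute values: z = (187 - 184) / 8
Step 3: z = 3 / 8 = 0.375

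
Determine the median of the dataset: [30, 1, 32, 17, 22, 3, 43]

22

Step 1: Sort the data in ascending order: [1, 3, 17, 22, 30, 32, 43]
Step 2: The number of values is n = 7.
Step 3: Since n is odd, the median is the middle value at position 4: 22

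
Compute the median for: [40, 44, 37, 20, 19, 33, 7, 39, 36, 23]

34.5

Step 1: Sort the data in ascending order: [7, 19, 20, 23, 33, 36, 37, 39, 40, 44]
Step 2: The number of values is n = 10.
Step 3: Since n is even, the median is the average of positions 5 and 6:
  Median = (33 + 36) / 2 = 34.5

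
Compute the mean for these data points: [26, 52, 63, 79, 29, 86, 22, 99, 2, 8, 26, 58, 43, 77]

47.8571

Step 1: Sum all values: 26 + 52 + 63 + 79 + 29 + 86 + 22 + 99 + 2 + 8 + 26 + 58 + 43 + 77 = 670
Step 2: Count the number of values: n = 14
Step 3: Mean = sum / n = 670 / 14 = 47.8571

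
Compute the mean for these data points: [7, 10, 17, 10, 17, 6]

11.1667

Step 1: Sum all values: 7 + 10 + 17 + 10 + 17 + 6 = 67
Step 2: Count the number of values: n = 6
Step 3: Mean = sum / n = 67 / 6 = 11.1667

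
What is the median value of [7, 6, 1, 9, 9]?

7

Step 1: Sort the data in ascending order: [1, 6, 7, 9, 9]
Step 2: The number of values is n = 5.
Step 3: Since n is odd, the median is the middle value at position 3: 7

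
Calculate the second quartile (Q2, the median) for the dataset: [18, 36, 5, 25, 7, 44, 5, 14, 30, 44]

21.5

Step 1: Sort the data: [5, 5, 7, 14, 18, 25, 30, 36, 44, 44]
Step 2: n = 10
Step 3: Q2 is the median. Since n is even, it is the average of the values at positions 5 and 6:
  Q2 = (18 + 25) / 2 = 21.5
Step 4: Q2 = 21.5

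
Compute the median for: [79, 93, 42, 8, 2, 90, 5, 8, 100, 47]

44.5

Step 1: Sort the data in ascending order: [2, 5, 8, 8, 42, 47, 79, 90, 93, 100]
Step 2: The number of values is n = 10.
Step 3: Since n is even, the median is the average of positions 5 and 6:
  Median = (42 + 47) / 2 = 44.5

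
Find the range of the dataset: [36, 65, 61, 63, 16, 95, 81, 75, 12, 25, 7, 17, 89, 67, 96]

89

Step 1: Identify the maximum value: max = 96
Step 2: Identify the minimum value: min = 7
Step 3: Range = max - min = 96 - 7 = 89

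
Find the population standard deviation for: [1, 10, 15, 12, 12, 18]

5.281

Step 1: Compute the mean: 11.3333
Step 2: Sum of squared deviations from the mean: 167.3333
Step 3: Population variance = 167.3333 / 6 = 27.8889
Step 4: Standard deviation = sqrt(27.8889) = 5.281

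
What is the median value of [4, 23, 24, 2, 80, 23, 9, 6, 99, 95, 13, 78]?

23

Step 1: Sort the data in ascending order: [2, 4, 6, 9, 13, 23, 23, 24, 78, 80, 95, 99]
Step 2: The number of values is n = 12.
Step 3: Since n is even, the median is the average of positions 6 and 7:
  Median = (23 + 23) / 2 = 23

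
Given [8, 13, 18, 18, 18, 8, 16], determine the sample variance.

20.8095

Step 1: Compute the mean: (8 + 13 + 18 + 18 + 18 + 8 + 16) / 7 = 14.1429
Step 2: Compute squared deviations from the mean:
  (8 - 14.1429)^2 = 37.7347
  (13 - 14.1429)^2 = 1.3061
  (18 - 14.1429)^2 = 14.8776
  (18 - 14.1429)^2 = 14.8776
  (18 - 14.1429)^2 = 14.8776
  (8 - 14.1429)^2 = 37.7347
  (16 - 14.1429)^2 = 3.449
Step 3: Sum of squared deviations = 124.8571
Step 4: Sample variance = 124.8571 / 6 = 20.8095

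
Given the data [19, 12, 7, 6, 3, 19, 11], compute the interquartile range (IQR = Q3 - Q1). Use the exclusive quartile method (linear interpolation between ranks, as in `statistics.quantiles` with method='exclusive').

13

Step 1: Sort the data: [3, 6, 7, 11, 12, 19, 19]
Step 2: n = 7
Step 3: Using the exclusive quartile method:
  Q1 = 6
  Q2 (median) = 11
  Q3 = 19
  IQR = Q3 - Q1 = 19 - 6 = 13
Step 4: IQR = 13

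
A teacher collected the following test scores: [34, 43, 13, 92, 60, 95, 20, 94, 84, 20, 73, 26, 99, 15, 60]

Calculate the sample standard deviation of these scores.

32.6019

Step 1: Compute the mean: 55.2
Step 2: Sum of squared deviations from the mean: 14880.4
Step 3: Sample variance = 14880.4 / 14 = 1062.8857
Step 4: Standard deviation = sqrt(1062.8857) = 32.6019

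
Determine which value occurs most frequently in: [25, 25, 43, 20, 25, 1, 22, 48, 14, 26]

25

Step 1: Count the frequency of each value:
  1: appears 1 time(s)
  14: appears 1 time(s)
  20: appears 1 time(s)
  22: appears 1 time(s)
  25: appears 3 time(s)
  26: appears 1 time(s)
  43: appears 1 time(s)
  48: appears 1 time(s)
Step 2: The value 25 appears most frequently (3 times).
Step 3: Mode = 25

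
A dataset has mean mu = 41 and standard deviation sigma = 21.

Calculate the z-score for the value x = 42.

0.0476

Step 1: Recall the z-score formula: z = (x - mu) / sigma
Step 2: Substitute values: z = (42 - 41) / 21
Step 3: z = 1 / 21 = 0.0476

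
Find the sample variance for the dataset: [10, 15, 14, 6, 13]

13.3

Step 1: Compute the mean: (10 + 15 + 14 + 6 + 13) / 5 = 11.6
Step 2: Compute squared deviations from the mean:
  (10 - 11.6)^2 = 2.56
  (15 - 11.6)^2 = 11.56
  (14 - 11.6)^2 = 5.76
  (6 - 11.6)^2 = 31.36
  (13 - 11.6)^2 = 1.96
Step 3: Sum of squared deviations = 53.2
Step 4: Sample variance = 53.2 / 4 = 13.3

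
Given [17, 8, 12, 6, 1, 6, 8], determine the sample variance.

25.5714

Step 1: Compute the mean: (17 + 8 + 12 + 6 + 1 + 6 + 8) / 7 = 8.2857
Step 2: Compute squared deviations from the mean:
  (17 - 8.2857)^2 = 75.9388
  (8 - 8.2857)^2 = 0.0816
  (12 - 8.2857)^2 = 13.7959
  (6 - 8.2857)^2 = 5.2245
  (1 - 8.2857)^2 = 53.0816
  (6 - 8.2857)^2 = 5.2245
  (8 - 8.2857)^2 = 0.0816
Step 3: Sum of squared deviations = 153.4286
Step 4: Sample variance = 153.4286 / 6 = 25.5714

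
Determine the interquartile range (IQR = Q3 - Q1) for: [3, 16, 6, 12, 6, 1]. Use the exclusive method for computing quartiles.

10.5

Step 1: Sort the data: [1, 3, 6, 6, 12, 16]
Step 2: n = 6
Step 3: Using the exclusive quartile method:
  Q1 = 2.5
  Q2 (median) = 6
  Q3 = 13
  IQR = Q3 - Q1 = 13 - 2.5 = 10.5
Step 4: IQR = 10.5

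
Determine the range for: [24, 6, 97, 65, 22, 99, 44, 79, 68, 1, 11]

98

Step 1: Identify the maximum value: max = 99
Step 2: Identify the minimum value: min = 1
Step 3: Range = max - min = 99 - 1 = 98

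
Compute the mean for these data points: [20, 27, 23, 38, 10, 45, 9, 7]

22.375

Step 1: Sum all values: 20 + 27 + 23 + 38 + 10 + 45 + 9 + 7 = 179
Step 2: Count the number of values: n = 8
Step 3: Mean = sum / n = 179 / 8 = 22.375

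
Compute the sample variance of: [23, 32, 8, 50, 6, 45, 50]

355.9524

Step 1: Compute the mean: (23 + 32 + 8 + 50 + 6 + 45 + 50) / 7 = 30.5714
Step 2: Compute squared deviations from the mean:
  (23 - 30.5714)^2 = 57.3265
  (32 - 30.5714)^2 = 2.0408
  (8 - 30.5714)^2 = 509.4694
  (50 - 30.5714)^2 = 377.4694
  (6 - 30.5714)^2 = 603.7551
  (45 - 30.5714)^2 = 208.1837
  (50 - 30.5714)^2 = 377.4694
Step 3: Sum of squared deviations = 2135.7143
Step 4: Sample variance = 2135.7143 / 6 = 355.9524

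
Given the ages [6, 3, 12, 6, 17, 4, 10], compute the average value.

8.2857

Step 1: Sum all values: 6 + 3 + 12 + 6 + 17 + 4 + 10 = 58
Step 2: Count the number of values: n = 7
Step 3: Mean = sum / n = 58 / 7 = 8.2857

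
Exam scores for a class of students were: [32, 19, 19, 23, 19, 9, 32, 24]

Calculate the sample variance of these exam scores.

57.2679

Step 1: Compute the mean: (32 + 19 + 19 + 23 + 19 + 9 + 32 + 24) / 8 = 22.125
Step 2: Compute squared deviations from the mean:
  (32 - 22.125)^2 = 97.5156
  (19 - 22.125)^2 = 9.7656
  (19 - 22.125)^2 = 9.7656
  (23 - 22.125)^2 = 0.7656
  (19 - 22.125)^2 = 9.7656
  (9 - 22.125)^2 = 172.2656
  (32 - 22.125)^2 = 97.5156
  (24 - 22.125)^2 = 3.5156
Step 3: Sum of squared deviations = 400.875
Step 4: Sample variance = 400.875 / 7 = 57.2679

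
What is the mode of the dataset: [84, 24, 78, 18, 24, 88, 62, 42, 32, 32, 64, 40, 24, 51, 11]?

24

Step 1: Count the frequency of each value:
  11: appears 1 time(s)
  18: appears 1 time(s)
  24: appears 3 time(s)
  32: appears 2 time(s)
  40: appears 1 time(s)
  42: appears 1 time(s)
  51: appears 1 time(s)
  62: appears 1 time(s)
  64: appears 1 time(s)
  78: appears 1 time(s)
  84: appears 1 time(s)
  88: appears 1 time(s)
Step 2: The value 24 appears most frequently (3 times).
Step 3: Mode = 24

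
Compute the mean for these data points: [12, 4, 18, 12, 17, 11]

12.3333

Step 1: Sum all values: 12 + 4 + 18 + 12 + 17 + 11 = 74
Step 2: Count the number of values: n = 6
Step 3: Mean = sum / n = 74 / 6 = 12.3333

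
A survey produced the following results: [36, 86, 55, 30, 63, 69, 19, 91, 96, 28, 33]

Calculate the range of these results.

77

Step 1: Identify the maximum value: max = 96
Step 2: Identify the minimum value: min = 19
Step 3: Range = max - min = 96 - 19 = 77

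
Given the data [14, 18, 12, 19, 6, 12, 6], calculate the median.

12

Step 1: Sort the data in ascending order: [6, 6, 12, 12, 14, 18, 19]
Step 2: The number of values is n = 7.
Step 3: Since n is odd, the median is the middle value at position 4: 12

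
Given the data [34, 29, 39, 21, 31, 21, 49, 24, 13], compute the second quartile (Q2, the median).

29

Step 1: Sort the data: [13, 21, 21, 24, 29, 31, 34, 39, 49]
Step 2: n = 9
Step 3: Q2 is the median. Since n is odd, it is the middle value at position 5: 29
Step 4: Q2 = 29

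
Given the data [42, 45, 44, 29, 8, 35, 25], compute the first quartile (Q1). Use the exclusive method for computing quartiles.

25

Step 1: Sort the data: [8, 25, 29, 35, 42, 44, 45]
Step 2: n = 7
Step 3: Using the exclusive quartile method:
  Q1 = 25
  Q2 (median) = 35
  Q3 = 44
  IQR = Q3 - Q1 = 44 - 25 = 19
Step 4: Q1 = 25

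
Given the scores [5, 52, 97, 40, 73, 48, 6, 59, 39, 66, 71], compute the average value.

50.5455

Step 1: Sum all values: 5 + 52 + 97 + 40 + 73 + 48 + 6 + 59 + 39 + 66 + 71 = 556
Step 2: Count the number of values: n = 11
Step 3: Mean = sum / n = 556 / 11 = 50.5455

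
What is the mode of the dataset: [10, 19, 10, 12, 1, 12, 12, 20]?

12

Step 1: Count the frequency of each value:
  1: appears 1 time(s)
  10: appears 2 time(s)
  12: appears 3 time(s)
  19: appears 1 time(s)
  20: appears 1 time(s)
Step 2: The value 12 appears most frequently (3 times).
Step 3: Mode = 12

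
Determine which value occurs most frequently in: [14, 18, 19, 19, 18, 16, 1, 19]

19

Step 1: Count the frequency of each value:
  1: appears 1 time(s)
  14: appears 1 time(s)
  16: appears 1 time(s)
  18: appears 2 time(s)
  19: appears 3 time(s)
Step 2: The value 19 appears most frequently (3 times).
Step 3: Mode = 19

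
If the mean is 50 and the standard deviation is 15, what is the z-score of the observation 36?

-0.9333

Step 1: Recall the z-score formula: z = (x - mu) / sigma
Step 2: Substitute values: z = (36 - 50) / 15
Step 3: z = -14 / 15 = -0.9333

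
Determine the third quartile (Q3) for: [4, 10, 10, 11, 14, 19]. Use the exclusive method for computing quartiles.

15.25

Step 1: Sort the data: [4, 10, 10, 11, 14, 19]
Step 2: n = 6
Step 3: Using the exclusive quartile method:
  Q1 = 8.5
  Q2 (median) = 10.5
  Q3 = 15.25
  IQR = Q3 - Q1 = 15.25 - 8.5 = 6.75
Step 4: Q3 = 15.25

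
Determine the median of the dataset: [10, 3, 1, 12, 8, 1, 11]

8

Step 1: Sort the data in ascending order: [1, 1, 3, 8, 10, 11, 12]
Step 2: The number of values is n = 7.
Step 3: Since n is odd, the median is the middle value at position 4: 8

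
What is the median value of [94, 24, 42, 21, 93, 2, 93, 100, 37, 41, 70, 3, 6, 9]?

39

Step 1: Sort the data in ascending order: [2, 3, 6, 9, 21, 24, 37, 41, 42, 70, 93, 93, 94, 100]
Step 2: The number of values is n = 14.
Step 3: Since n is even, the median is the average of positions 7 and 8:
  Median = (37 + 41) / 2 = 39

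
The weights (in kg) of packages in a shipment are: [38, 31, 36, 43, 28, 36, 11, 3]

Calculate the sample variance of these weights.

196.5

Step 1: Compute the mean: (38 + 31 + 36 + 43 + 28 + 36 + 11 + 3) / 8 = 28.25
Step 2: Compute squared deviations from the mean:
  (38 - 28.25)^2 = 95.0625
  (31 - 28.25)^2 = 7.5625
  (36 - 28.25)^2 = 60.0625
  (43 - 28.25)^2 = 217.5625
  (28 - 28.25)^2 = 0.0625
  (36 - 28.25)^2 = 60.0625
  (11 - 28.25)^2 = 297.5625
  (3 - 28.25)^2 = 637.5625
Step 3: Sum of squared deviations = 1375.5
Step 4: Sample variance = 1375.5 / 7 = 196.5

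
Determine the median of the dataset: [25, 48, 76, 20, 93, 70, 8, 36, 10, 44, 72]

44

Step 1: Sort the data in ascending order: [8, 10, 20, 25, 36, 44, 48, 70, 72, 76, 93]
Step 2: The number of values is n = 11.
Step 3: Since n is odd, the median is the middle value at position 6: 44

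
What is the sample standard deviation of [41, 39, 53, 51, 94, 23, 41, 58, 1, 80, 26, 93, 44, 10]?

28.0561

Step 1: Compute the mean: 46.7143
Step 2: Sum of squared deviations from the mean: 10232.8571
Step 3: Sample variance = 10232.8571 / 13 = 787.1429
Step 4: Standard deviation = sqrt(787.1429) = 28.0561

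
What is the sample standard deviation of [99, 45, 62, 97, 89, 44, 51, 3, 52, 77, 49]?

28.3093

Step 1: Compute the mean: 60.7273
Step 2: Sum of squared deviations from the mean: 8014.1818
Step 3: Sample variance = 8014.1818 / 10 = 801.4182
Step 4: Standard deviation = sqrt(801.4182) = 28.3093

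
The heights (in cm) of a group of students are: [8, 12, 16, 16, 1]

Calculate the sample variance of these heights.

39.8

Step 1: Compute the mean: (8 + 12 + 16 + 16 + 1) / 5 = 10.6
Step 2: Compute squared deviations from the mean:
  (8 - 10.6)^2 = 6.76
  (12 - 10.6)^2 = 1.96
  (16 - 10.6)^2 = 29.16
  (16 - 10.6)^2 = 29.16
  (1 - 10.6)^2 = 92.16
Step 3: Sum of squared deviations = 159.2
Step 4: Sample variance = 159.2 / 4 = 39.8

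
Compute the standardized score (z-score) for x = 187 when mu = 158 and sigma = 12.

2.4167

Step 1: Recall the z-score formula: z = (x - mu) / sigma
Step 2: Substitute values: z = (187 - 158) / 12
Step 3: z = 29 / 12 = 2.4167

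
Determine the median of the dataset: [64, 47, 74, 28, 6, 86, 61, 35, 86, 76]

62.5

Step 1: Sort the data in ascending order: [6, 28, 35, 47, 61, 64, 74, 76, 86, 86]
Step 2: The number of values is n = 10.
Step 3: Since n is even, the median is the average of positions 5 and 6:
  Median = (61 + 64) / 2 = 62.5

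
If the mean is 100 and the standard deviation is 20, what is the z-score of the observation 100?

0

Step 1: Recall the z-score formula: z = (x - mu) / sigma
Step 2: Substitute values: z = (100 - 100) / 20
Step 3: z = 0 / 20 = 0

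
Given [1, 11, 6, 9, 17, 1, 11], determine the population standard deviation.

5.3719

Step 1: Compute the mean: 8
Step 2: Sum of squared deviations from the mean: 202
Step 3: Population variance = 202 / 7 = 28.8571
Step 4: Standard deviation = sqrt(28.8571) = 5.3719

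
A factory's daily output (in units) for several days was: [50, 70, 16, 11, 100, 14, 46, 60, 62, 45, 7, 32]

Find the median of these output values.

45.5

Step 1: Sort the data in ascending order: [7, 11, 14, 16, 32, 45, 46, 50, 60, 62, 70, 100]
Step 2: The number of values is n = 12.
Step 3: Since n is even, the median is the average of positions 6 and 7:
  Median = (45 + 46) / 2 = 45.5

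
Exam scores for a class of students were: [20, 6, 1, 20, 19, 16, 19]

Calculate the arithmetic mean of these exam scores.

14.4286

Step 1: Sum all values: 20 + 6 + 1 + 20 + 19 + 16 + 19 = 101
Step 2: Count the number of values: n = 7
Step 3: Mean = sum / n = 101 / 7 = 14.4286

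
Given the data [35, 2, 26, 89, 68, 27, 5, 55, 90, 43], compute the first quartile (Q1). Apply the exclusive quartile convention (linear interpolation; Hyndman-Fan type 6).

20.75

Step 1: Sort the data: [2, 5, 26, 27, 35, 43, 55, 68, 89, 90]
Step 2: n = 10
Step 3: Using the exclusive quartile method:
  Q1 = 20.75
  Q2 (median) = 39
  Q3 = 73.25
  IQR = Q3 - Q1 = 73.25 - 20.75 = 52.5
Step 4: Q1 = 20.75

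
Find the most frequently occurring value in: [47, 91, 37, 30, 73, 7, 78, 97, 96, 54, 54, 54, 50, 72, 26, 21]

54

Step 1: Count the frequency of each value:
  7: appears 1 time(s)
  21: appears 1 time(s)
  26: appears 1 time(s)
  30: appears 1 time(s)
  37: appears 1 time(s)
  47: appears 1 time(s)
  50: appears 1 time(s)
  54: appears 3 time(s)
  72: appears 1 time(s)
  73: appears 1 time(s)
  78: appears 1 time(s)
  91: appears 1 time(s)
  96: appears 1 time(s)
  97: appears 1 time(s)
Step 2: The value 54 appears most frequently (3 times).
Step 3: Mode = 54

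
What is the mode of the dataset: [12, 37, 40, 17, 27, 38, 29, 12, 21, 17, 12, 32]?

12

Step 1: Count the frequency of each value:
  12: appears 3 time(s)
  17: appears 2 time(s)
  21: appears 1 time(s)
  27: appears 1 time(s)
  29: appears 1 time(s)
  32: appears 1 time(s)
  37: appears 1 time(s)
  38: appears 1 time(s)
  40: appears 1 time(s)
Step 2: The value 12 appears most frequently (3 times).
Step 3: Mode = 12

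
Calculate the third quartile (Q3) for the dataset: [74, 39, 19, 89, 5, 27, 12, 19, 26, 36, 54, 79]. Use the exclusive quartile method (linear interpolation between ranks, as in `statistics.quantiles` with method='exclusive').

69

Step 1: Sort the data: [5, 12, 19, 19, 26, 27, 36, 39, 54, 74, 79, 89]
Step 2: n = 12
Step 3: Using the exclusive quartile method:
  Q1 = 19
  Q2 (median) = 31.5
  Q3 = 69
  IQR = Q3 - Q1 = 69 - 19 = 50
Step 4: Q3 = 69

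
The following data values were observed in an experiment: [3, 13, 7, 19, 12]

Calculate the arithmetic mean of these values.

10.8

Step 1: Sum all values: 3 + 13 + 7 + 19 + 12 = 54
Step 2: Count the number of values: n = 5
Step 3: Mean = sum / n = 54 / 5 = 10.8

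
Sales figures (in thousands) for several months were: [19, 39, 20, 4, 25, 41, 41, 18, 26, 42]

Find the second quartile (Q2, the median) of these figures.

25.5

Step 1: Sort the data: [4, 18, 19, 20, 25, 26, 39, 41, 41, 42]
Step 2: n = 10
Step 3: Q2 is the median. Since n is even, it is the average of the values at positions 5 and 6:
  Q2 = (25 + 26) / 2 = 25.5
Step 4: Q2 = 25.5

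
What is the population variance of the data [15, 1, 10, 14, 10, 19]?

31.5833

Step 1: Compute the mean: (15 + 1 + 10 + 14 + 10 + 19) / 6 = 11.5
Step 2: Compute squared deviations from the mean:
  (15 - 11.5)^2 = 12.25
  (1 - 11.5)^2 = 110.25
  (10 - 11.5)^2 = 2.25
  (14 - 11.5)^2 = 6.25
  (10 - 11.5)^2 = 2.25
  (19 - 11.5)^2 = 56.25
Step 3: Sum of squared deviations = 189.5
Step 4: Population variance = 189.5 / 6 = 31.5833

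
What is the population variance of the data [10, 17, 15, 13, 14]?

5.36

Step 1: Compute the mean: (10 + 17 + 15 + 13 + 14) / 5 = 13.8
Step 2: Compute squared deviations from the mean:
  (10 - 13.8)^2 = 14.44
  (17 - 13.8)^2 = 10.24
  (15 - 13.8)^2 = 1.44
  (13 - 13.8)^2 = 0.64
  (14 - 13.8)^2 = 0.04
Step 3: Sum of squared deviations = 26.8
Step 4: Population variance = 26.8 / 5 = 5.36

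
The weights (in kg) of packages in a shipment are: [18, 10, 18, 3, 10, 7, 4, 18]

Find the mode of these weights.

18

Step 1: Count the frequency of each value:
  3: appears 1 time(s)
  4: appears 1 time(s)
  7: appears 1 time(s)
  10: appears 2 time(s)
  18: appears 3 time(s)
Step 2: The value 18 appears most frequently (3 times).
Step 3: Mode = 18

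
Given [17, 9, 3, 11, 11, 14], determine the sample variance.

22.5667

Step 1: Compute the mean: (17 + 9 + 3 + 11 + 11 + 14) / 6 = 10.8333
Step 2: Compute squared deviations from the mean:
  (17 - 10.8333)^2 = 38.0278
  (9 - 10.8333)^2 = 3.3611
  (3 - 10.8333)^2 = 61.3611
  (11 - 10.8333)^2 = 0.0278
  (11 - 10.8333)^2 = 0.0278
  (14 - 10.8333)^2 = 10.0278
Step 3: Sum of squared deviations = 112.8333
Step 4: Sample variance = 112.8333 / 5 = 22.5667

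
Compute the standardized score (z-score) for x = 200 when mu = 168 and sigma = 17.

1.8824

Step 1: Recall the z-score formula: z = (x - mu) / sigma
Step 2: Substitute values: z = (200 - 168) / 17
Step 3: z = 32 / 17 = 1.8824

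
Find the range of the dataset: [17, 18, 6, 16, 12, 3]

15

Step 1: Identify the maximum value: max = 18
Step 2: Identify the minimum value: min = 3
Step 3: Range = max - min = 18 - 3 = 15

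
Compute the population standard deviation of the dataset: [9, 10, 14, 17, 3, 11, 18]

4.7724

Step 1: Compute the mean: 11.7143
Step 2: Sum of squared deviations from the mean: 159.4286
Step 3: Population variance = 159.4286 / 7 = 22.7755
Step 4: Standard deviation = sqrt(22.7755) = 4.7724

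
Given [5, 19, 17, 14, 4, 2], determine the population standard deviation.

6.7185

Step 1: Compute the mean: 10.1667
Step 2: Sum of squared deviations from the mean: 270.8333
Step 3: Population variance = 270.8333 / 6 = 45.1389
Step 4: Standard deviation = sqrt(45.1389) = 6.7185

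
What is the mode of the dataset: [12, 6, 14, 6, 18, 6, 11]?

6

Step 1: Count the frequency of each value:
  6: appears 3 time(s)
  11: appears 1 time(s)
  12: appears 1 time(s)
  14: appears 1 time(s)
  18: appears 1 time(s)
Step 2: The value 6 appears most frequently (3 times).
Step 3: Mode = 6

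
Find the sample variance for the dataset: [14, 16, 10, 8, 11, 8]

10.5667

Step 1: Compute the mean: (14 + 16 + 10 + 8 + 11 + 8) / 6 = 11.1667
Step 2: Compute squared deviations from the mean:
  (14 - 11.1667)^2 = 8.0278
  (16 - 11.1667)^2 = 23.3611
  (10 - 11.1667)^2 = 1.3611
  (8 - 11.1667)^2 = 10.0278
  (11 - 11.1667)^2 = 0.0278
  (8 - 11.1667)^2 = 10.0278
Step 3: Sum of squared deviations = 52.8333
Step 4: Sample variance = 52.8333 / 5 = 10.5667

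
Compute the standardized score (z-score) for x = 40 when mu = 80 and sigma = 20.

-2

Step 1: Recall the z-score formula: z = (x - mu) / sigma
Step 2: Substitute values: z = (40 - 80) / 20
Step 3: z = -40 / 20 = -2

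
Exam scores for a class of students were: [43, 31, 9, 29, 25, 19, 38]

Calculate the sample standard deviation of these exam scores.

11.4414

Step 1: Compute the mean: 27.7143
Step 2: Sum of squared deviations from the mean: 785.4286
Step 3: Sample variance = 785.4286 / 6 = 130.9048
Step 4: Standard deviation = sqrt(130.9048) = 11.4414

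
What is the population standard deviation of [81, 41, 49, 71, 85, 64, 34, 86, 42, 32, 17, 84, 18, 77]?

24.4575

Step 1: Compute the mean: 55.7857
Step 2: Sum of squared deviations from the mean: 8374.3571
Step 3: Population variance = 8374.3571 / 14 = 598.1684
Step 4: Standard deviation = sqrt(598.1684) = 24.4575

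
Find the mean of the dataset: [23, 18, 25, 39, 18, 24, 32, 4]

22.875

Step 1: Sum all values: 23 + 18 + 25 + 39 + 18 + 24 + 32 + 4 = 183
Step 2: Count the number of values: n = 8
Step 3: Mean = sum / n = 183 / 8 = 22.875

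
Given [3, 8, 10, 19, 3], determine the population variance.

34.64

Step 1: Compute the mean: (3 + 8 + 10 + 19 + 3) / 5 = 8.6
Step 2: Compute squared deviations from the mean:
  (3 - 8.6)^2 = 31.36
  (8 - 8.6)^2 = 0.36
  (10 - 8.6)^2 = 1.96
  (19 - 8.6)^2 = 108.16
  (3 - 8.6)^2 = 31.36
Step 3: Sum of squared deviations = 173.2
Step 4: Population variance = 173.2 / 5 = 34.64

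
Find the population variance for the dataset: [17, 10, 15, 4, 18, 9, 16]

22.7755

Step 1: Compute the mean: (17 + 10 + 15 + 4 + 18 + 9 + 16) / 7 = 12.7143
Step 2: Compute squared deviations from the mean:
  (17 - 12.7143)^2 = 18.3673
  (10 - 12.7143)^2 = 7.3673
  (15 - 12.7143)^2 = 5.2245
  (4 - 12.7143)^2 = 75.9388
  (18 - 12.7143)^2 = 27.9388
  (9 - 12.7143)^2 = 13.7959
  (16 - 12.7143)^2 = 10.7959
Step 3: Sum of squared deviations = 159.4286
Step 4: Population variance = 159.4286 / 7 = 22.7755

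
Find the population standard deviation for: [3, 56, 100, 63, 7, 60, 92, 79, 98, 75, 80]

31.4522

Step 1: Compute the mean: 64.8182
Step 2: Sum of squared deviations from the mean: 10881.6364
Step 3: Population variance = 10881.6364 / 11 = 989.2397
Step 4: Standard deviation = sqrt(989.2397) = 31.4522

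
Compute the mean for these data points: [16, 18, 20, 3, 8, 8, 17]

12.8571

Step 1: Sum all values: 16 + 18 + 20 + 3 + 8 + 8 + 17 = 90
Step 2: Count the number of values: n = 7
Step 3: Mean = sum / n = 90 / 7 = 12.8571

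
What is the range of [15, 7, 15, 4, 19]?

15

Step 1: Identify the maximum value: max = 19
Step 2: Identify the minimum value: min = 4
Step 3: Range = max - min = 19 - 4 = 15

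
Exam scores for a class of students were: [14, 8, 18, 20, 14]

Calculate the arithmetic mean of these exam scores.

14.8

Step 1: Sum all values: 14 + 8 + 18 + 20 + 14 = 74
Step 2: Count the number of values: n = 5
Step 3: Mean = sum / n = 74 / 5 = 14.8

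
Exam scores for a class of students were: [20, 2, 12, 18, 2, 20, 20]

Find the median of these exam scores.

18

Step 1: Sort the data in ascending order: [2, 2, 12, 18, 20, 20, 20]
Step 2: The number of values is n = 7.
Step 3: Since n is odd, the median is the middle value at position 4: 18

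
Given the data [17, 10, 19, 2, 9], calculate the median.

10

Step 1: Sort the data in ascending order: [2, 9, 10, 17, 19]
Step 2: The number of values is n = 5.
Step 3: Since n is odd, the median is the middle value at position 3: 10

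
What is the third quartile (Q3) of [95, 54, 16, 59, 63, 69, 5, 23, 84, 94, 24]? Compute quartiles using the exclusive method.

84

Step 1: Sort the data: [5, 16, 23, 24, 54, 59, 63, 69, 84, 94, 95]
Step 2: n = 11
Step 3: Using the exclusive quartile method:
  Q1 = 23
  Q2 (median) = 59
  Q3 = 84
  IQR = Q3 - Q1 = 84 - 23 = 61
Step 4: Q3 = 84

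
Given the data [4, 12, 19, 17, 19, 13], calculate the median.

15

Step 1: Sort the data in ascending order: [4, 12, 13, 17, 19, 19]
Step 2: The number of values is n = 6.
Step 3: Since n is even, the median is the average of positions 3 and 4:
  Median = (13 + 17) / 2 = 15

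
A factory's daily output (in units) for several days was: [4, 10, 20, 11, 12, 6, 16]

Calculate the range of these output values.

16

Step 1: Identify the maximum value: max = 20
Step 2: Identify the minimum value: min = 4
Step 3: Range = max - min = 20 - 4 = 16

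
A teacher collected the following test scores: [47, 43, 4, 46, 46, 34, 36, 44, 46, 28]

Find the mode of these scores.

46

Step 1: Count the frequency of each value:
  4: appears 1 time(s)
  28: appears 1 time(s)
  34: appears 1 time(s)
  36: appears 1 time(s)
  43: appears 1 time(s)
  44: appears 1 time(s)
  46: appears 3 time(s)
  47: appears 1 time(s)
Step 2: The value 46 appears most frequently (3 times).
Step 3: Mode = 46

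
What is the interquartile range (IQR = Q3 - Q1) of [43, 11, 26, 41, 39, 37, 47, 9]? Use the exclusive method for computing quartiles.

27.75

Step 1: Sort the data: [9, 11, 26, 37, 39, 41, 43, 47]
Step 2: n = 8
Step 3: Using the exclusive quartile method:
  Q1 = 14.75
  Q2 (median) = 38
  Q3 = 42.5
  IQR = Q3 - Q1 = 42.5 - 14.75 = 27.75
Step 4: IQR = 27.75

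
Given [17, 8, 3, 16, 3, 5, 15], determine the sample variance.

39.2857

Step 1: Compute the mean: (17 + 8 + 3 + 16 + 3 + 5 + 15) / 7 = 9.5714
Step 2: Compute squared deviations from the mean:
  (17 - 9.5714)^2 = 55.1837
  (8 - 9.5714)^2 = 2.4694
  (3 - 9.5714)^2 = 43.1837
  (16 - 9.5714)^2 = 41.3265
  (3 - 9.5714)^2 = 43.1837
  (5 - 9.5714)^2 = 20.898
  (15 - 9.5714)^2 = 29.4694
Step 3: Sum of squared deviations = 235.7143
Step 4: Sample variance = 235.7143 / 6 = 39.2857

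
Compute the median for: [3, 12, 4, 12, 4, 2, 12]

4

Step 1: Sort the data in ascending order: [2, 3, 4, 4, 12, 12, 12]
Step 2: The number of values is n = 7.
Step 3: Since n is odd, the median is the middle value at position 4: 4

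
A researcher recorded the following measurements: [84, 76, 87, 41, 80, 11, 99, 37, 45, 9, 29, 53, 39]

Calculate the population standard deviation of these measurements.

28.3209

Step 1: Compute the mean: 53.0769
Step 2: Sum of squared deviations from the mean: 10426.9231
Step 3: Population variance = 10426.9231 / 13 = 802.071
Step 4: Standard deviation = sqrt(802.071) = 28.3209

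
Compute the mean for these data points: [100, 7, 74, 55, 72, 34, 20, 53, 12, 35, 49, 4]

42.9167

Step 1: Sum all values: 100 + 7 + 74 + 55 + 72 + 34 + 20 + 53 + 12 + 35 + 49 + 4 = 515
Step 2: Count the number of values: n = 12
Step 3: Mean = sum / n = 515 / 12 = 42.9167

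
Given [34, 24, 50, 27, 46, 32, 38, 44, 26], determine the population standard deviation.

8.8694

Step 1: Compute the mean: 35.6667
Step 2: Sum of squared deviations from the mean: 708
Step 3: Population variance = 708 / 9 = 78.6667
Step 4: Standard deviation = sqrt(78.6667) = 8.8694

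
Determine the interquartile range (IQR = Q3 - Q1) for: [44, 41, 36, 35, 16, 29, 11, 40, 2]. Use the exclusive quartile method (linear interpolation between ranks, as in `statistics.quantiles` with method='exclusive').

27

Step 1: Sort the data: [2, 11, 16, 29, 35, 36, 40, 41, 44]
Step 2: n = 9
Step 3: Using the exclusive quartile method:
  Q1 = 13.5
  Q2 (median) = 35
  Q3 = 40.5
  IQR = Q3 - Q1 = 40.5 - 13.5 = 27
Step 4: IQR = 27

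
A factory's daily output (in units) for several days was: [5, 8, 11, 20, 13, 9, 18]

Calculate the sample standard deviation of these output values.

5.416

Step 1: Compute the mean: 12
Step 2: Sum of squared deviations from the mean: 176
Step 3: Sample variance = 176 / 6 = 29.3333
Step 4: Standard deviation = sqrt(29.3333) = 5.416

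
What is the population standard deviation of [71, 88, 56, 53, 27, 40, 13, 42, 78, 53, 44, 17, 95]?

24.6185

Step 1: Compute the mean: 52.0769
Step 2: Sum of squared deviations from the mean: 7878.9231
Step 3: Population variance = 7878.9231 / 13 = 606.071
Step 4: Standard deviation = sqrt(606.071) = 24.6185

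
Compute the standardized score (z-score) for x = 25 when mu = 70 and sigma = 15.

-3

Step 1: Recall the z-score formula: z = (x - mu) / sigma
Step 2: Substitute values: z = (25 - 70) / 15
Step 3: z = -45 / 15 = -3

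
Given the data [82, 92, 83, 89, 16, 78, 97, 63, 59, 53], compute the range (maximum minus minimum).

81

Step 1: Identify the maximum value: max = 97
Step 2: Identify the minimum value: min = 16
Step 3: Range = max - min = 97 - 16 = 81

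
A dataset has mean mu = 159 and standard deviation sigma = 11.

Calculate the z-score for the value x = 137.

-2

Step 1: Recall the z-score formula: z = (x - mu) / sigma
Step 2: Substitute values: z = (137 - 159) / 11
Step 3: z = -22 / 11 = -2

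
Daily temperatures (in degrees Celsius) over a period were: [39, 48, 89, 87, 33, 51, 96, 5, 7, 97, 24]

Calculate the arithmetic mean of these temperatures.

52.3636

Step 1: Sum all values: 39 + 48 + 89 + 87 + 33 + 51 + 96 + 5 + 7 + 97 + 24 = 576
Step 2: Count the number of values: n = 11
Step 3: Mean = sum / n = 576 / 11 = 52.3636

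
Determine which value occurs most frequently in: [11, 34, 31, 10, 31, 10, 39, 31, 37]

31

Step 1: Count the frequency of each value:
  10: appears 2 time(s)
  11: appears 1 time(s)
  31: appears 3 time(s)
  34: appears 1 time(s)
  37: appears 1 time(s)
  39: appears 1 time(s)
Step 2: The value 31 appears most frequently (3 times).
Step 3: Mode = 31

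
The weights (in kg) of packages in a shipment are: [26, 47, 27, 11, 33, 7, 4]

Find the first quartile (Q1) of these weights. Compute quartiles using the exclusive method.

7

Step 1: Sort the data: [4, 7, 11, 26, 27, 33, 47]
Step 2: n = 7
Step 3: Using the exclusive quartile method:
  Q1 = 7
  Q2 (median) = 26
  Q3 = 33
  IQR = Q3 - Q1 = 33 - 7 = 26
Step 4: Q1 = 7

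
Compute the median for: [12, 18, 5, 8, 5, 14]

10

Step 1: Sort the data in ascending order: [5, 5, 8, 12, 14, 18]
Step 2: The number of values is n = 6.
Step 3: Since n is even, the median is the average of positions 3 and 4:
  Median = (8 + 12) / 2 = 10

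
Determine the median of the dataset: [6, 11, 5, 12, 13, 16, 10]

11

Step 1: Sort the data in ascending order: [5, 6, 10, 11, 12, 13, 16]
Step 2: The number of values is n = 7.
Step 3: Since n is odd, the median is the middle value at position 4: 11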